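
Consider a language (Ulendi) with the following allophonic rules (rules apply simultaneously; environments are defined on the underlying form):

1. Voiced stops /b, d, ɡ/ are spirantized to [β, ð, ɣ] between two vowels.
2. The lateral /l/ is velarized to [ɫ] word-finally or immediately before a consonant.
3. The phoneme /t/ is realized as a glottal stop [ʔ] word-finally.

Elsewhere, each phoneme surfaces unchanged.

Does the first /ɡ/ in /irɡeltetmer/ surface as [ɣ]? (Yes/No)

No

/ɡ/ (between /r/ and /e/) fails the environment for rule 1, so it stays [ɡ].
The actual realization is [ɡ], not [ɣ].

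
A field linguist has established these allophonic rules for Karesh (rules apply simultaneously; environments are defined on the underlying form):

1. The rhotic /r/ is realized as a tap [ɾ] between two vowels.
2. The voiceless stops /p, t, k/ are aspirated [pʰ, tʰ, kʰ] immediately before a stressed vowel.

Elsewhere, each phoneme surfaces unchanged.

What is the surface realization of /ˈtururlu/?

[ˈtʰuɾurlu]

/t/ meets the environment for rule 2 (immediately before a stressed vowel) → [tʰ].
/r/ (between /u/ and /u/): between two vowels, so rule 1 applies → [ɾ].
/r/ (between /u/ and /l/) fails the environment for rule 1, so it stays [r].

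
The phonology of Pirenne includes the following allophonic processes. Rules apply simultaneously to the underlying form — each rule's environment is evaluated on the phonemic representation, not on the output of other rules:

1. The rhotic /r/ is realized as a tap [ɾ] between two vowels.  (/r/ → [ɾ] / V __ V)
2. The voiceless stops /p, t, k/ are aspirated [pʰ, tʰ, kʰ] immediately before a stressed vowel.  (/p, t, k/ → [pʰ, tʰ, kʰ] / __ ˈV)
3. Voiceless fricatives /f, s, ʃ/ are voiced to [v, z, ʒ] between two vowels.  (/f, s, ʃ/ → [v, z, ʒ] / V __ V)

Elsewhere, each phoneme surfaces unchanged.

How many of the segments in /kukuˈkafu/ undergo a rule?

Segments that undergo a rule: /k/ → [kʰ] (rule 2); /f/ → [v] (rule 3).
All other segments surface unchanged.

2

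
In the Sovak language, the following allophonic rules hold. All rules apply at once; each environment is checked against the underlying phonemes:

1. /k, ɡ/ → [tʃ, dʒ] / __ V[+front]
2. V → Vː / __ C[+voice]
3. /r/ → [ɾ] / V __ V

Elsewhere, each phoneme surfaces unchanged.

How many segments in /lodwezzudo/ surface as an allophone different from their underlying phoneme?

3

Segments that undergo a rule: /o/ → [oː] (rule 2); /e/ → [eː] (rule 2); /u/ → [uː] (rule 2).
All other segments surface unchanged.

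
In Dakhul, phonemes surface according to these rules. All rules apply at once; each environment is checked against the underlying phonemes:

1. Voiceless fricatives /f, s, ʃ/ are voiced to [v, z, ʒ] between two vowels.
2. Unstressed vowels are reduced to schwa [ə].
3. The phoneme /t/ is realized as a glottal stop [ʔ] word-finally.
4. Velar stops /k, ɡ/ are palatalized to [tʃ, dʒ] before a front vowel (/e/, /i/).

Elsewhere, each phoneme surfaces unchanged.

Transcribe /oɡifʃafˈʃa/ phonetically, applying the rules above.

[ədʒəfʃəfˈʃa]

/o/ (word-initial): in an unstressed syllable, so rule 2 applies → [ə].
/ɡ/ — between /o/ and /i/, before a front vowel — surfaces as [dʒ] (rule 4).
/i/ (between /ɡ/ and /f/) occurs in an unstressed syllable → [ə] by rule 2.
/f/ (between /i/ and /ʃ/): rule 1 targets it, but not between two vowels → unchanged [f].
/ʃ/ (between /f/ and /a/) is in the target of rule 1 but the environment (between two vowels) is not met → [ʃ].
/a/ — between /ʃ/ and /f/, in an unstressed syllable — surfaces as [ə] (rule 2).
/f/ — between /a/ and /ʃ/; rule 1 does not apply here → [f].
/ʃ/ (between /f/ and /a/): rule 1 targets it, but not between two vowels → unchanged [ʃ].
/a/ (word-final) is in the target of rule 2 but the environment (in an unstressed syllable) is not met → [a].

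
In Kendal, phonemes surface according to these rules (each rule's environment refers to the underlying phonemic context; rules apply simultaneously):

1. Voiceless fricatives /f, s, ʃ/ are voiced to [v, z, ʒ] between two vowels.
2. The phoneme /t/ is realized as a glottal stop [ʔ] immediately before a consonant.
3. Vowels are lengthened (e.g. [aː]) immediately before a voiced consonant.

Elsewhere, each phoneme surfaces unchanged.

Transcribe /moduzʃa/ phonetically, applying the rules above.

Rule 3 applies to /o/ (between /m/ and /d/: before a voiced consonant) → [oː].
/u/ — between /d/ and /z/, before a voiced consonant — surfaces as [uː] (rule 3).
/ʃ/ (between /z/ and /a/): rule 1 targets it, but not between two vowels → unchanged [ʃ].
/a/ (word-final) is in the target of rule 3 but the environment (before a voiced consonant) is not met → [a].

[moːduːzʃa]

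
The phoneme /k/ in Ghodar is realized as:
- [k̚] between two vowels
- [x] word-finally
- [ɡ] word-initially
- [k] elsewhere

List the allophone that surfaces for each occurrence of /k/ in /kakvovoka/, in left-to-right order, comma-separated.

[ɡ], [k], [k̚]

Occurrence 1 (position 1): word-initially → [ɡ].
Occurrence 2 (position 3): no conditioning environment matches → elsewhere allophone [k].
Occurrence 3 (position 8): between two vowels → [k̚].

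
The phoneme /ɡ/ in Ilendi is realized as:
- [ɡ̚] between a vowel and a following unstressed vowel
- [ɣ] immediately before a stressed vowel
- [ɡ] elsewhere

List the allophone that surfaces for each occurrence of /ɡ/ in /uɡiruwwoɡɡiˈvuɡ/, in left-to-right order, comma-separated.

[ɡ̚], [ɡ], [ɡ], [ɡ]

Occurrence 1 (position 2): between a vowel and a following unstressed vowel → [ɡ̚].
Occurrence 2 (position 9): no conditioning environment matches → elsewhere allophone [ɡ].
Occurrence 3 (position 10): no conditioning environment matches → elsewhere allophone [ɡ].
Occurrence 4 (position 14): no conditioning environment matches → elsewhere allophone [ɡ].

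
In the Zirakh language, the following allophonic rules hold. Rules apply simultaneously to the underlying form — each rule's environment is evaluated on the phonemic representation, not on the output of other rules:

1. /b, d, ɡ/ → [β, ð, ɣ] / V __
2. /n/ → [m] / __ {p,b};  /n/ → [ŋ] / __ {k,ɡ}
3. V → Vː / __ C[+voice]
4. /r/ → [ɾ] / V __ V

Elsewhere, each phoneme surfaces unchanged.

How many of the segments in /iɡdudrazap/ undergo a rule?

5

Segments that undergo a rule: /i/ → [iː] (rule 3); /ɡ/ → [ɣ] (rule 1); /u/ → [uː] (rule 3); /d/ → [ð] (rule 1); /a/ → [aː] (rule 3).
All other segments surface unchanged.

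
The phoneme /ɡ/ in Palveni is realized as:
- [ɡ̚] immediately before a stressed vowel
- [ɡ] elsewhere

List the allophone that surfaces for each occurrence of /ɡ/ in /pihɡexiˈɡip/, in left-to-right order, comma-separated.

[ɡ], [ɡ̚]

Occurrence 1 (position 4): no conditioning environment matches → elsewhere allophone [ɡ].
Occurrence 2 (position 8): immediately before a stressed vowel → [ɡ̚].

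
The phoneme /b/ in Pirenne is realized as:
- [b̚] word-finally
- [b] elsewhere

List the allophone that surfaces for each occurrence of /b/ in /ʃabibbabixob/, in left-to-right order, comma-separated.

Occurrence 1 (position 3): no conditioning environment matches → elsewhere allophone [b].
Occurrence 2 (position 5): no conditioning environment matches → elsewhere allophone [b].
Occurrence 3 (position 6): no conditioning environment matches → elsewhere allophone [b].
Occurrence 4 (position 8): no conditioning environment matches → elsewhere allophone [b].
Occurrence 5 (position 12): word-finally → [b̚].

[b], [b], [b], [b], [b̚]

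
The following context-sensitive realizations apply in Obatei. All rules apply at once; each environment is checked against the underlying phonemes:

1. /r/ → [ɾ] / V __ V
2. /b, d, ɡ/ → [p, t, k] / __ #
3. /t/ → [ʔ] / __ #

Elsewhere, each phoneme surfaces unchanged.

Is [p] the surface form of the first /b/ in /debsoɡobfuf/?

No

/b/ — between /e/ and /s/; rule 2 does not apply here → [b].
The actual realization is [b], not [p].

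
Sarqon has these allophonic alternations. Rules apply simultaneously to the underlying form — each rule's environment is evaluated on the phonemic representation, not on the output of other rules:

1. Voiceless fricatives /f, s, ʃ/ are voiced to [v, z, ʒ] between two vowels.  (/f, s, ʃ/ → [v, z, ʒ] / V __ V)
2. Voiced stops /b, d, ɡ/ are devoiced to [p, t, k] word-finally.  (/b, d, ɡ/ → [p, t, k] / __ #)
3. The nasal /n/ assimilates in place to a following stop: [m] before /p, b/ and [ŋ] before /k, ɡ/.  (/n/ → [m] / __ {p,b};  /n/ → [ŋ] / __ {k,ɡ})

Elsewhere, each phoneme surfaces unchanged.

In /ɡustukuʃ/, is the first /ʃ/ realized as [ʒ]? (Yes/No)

No

/ʃ/ — word-final; rule 1 does not apply here → [ʃ].
The actual realization is [ʃ], not [ʒ].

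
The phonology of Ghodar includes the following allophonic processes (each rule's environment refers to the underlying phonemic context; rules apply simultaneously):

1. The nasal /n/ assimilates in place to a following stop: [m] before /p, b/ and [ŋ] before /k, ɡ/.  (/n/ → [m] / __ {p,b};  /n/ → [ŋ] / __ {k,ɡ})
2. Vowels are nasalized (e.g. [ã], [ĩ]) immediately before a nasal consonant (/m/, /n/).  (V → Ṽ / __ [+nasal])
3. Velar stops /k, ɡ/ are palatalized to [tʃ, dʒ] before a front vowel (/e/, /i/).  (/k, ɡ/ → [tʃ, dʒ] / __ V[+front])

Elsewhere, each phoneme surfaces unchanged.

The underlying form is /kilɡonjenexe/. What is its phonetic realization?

[tʃilɡõnjẽnexe]

/k/ meets the environment for rule 3 (before a front vowel) → [tʃ].
/i/ — between /k/ and /l/; rule 2 does not apply here → [i].
/l/ stays [l].
/ɡ/ (between /l/ and /o/) fails the environment for rule 3, so it stays [ɡ].
/o/ (between /ɡ/ and /n/): before a nasal consonant, so rule 2 applies → [õ].
/n/ (between /o/ and /j/): rule 1 targets it, but not before a labial or velar stop → unchanged [n].
/j/ stays [j].
/e/ — between /j/ and /n/, before a nasal consonant — surfaces as [ẽ] (rule 2).
/n/ — between /e/ and /e/; rule 1 does not apply here → [n].
/e/ (between /n/ and /x/): rule 2 targets it, but not before a nasal consonant → unchanged [e].
/x/ (between /e/ and /e/): no rule targets it → [x].
/e/ (word-final): rule 2 targets it, but not before a nasal consonant → unchanged [e].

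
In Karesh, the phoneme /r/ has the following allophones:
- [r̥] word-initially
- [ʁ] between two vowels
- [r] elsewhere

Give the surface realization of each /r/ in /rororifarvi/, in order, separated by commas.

Occurrence 1 (position 1): word-initially → [r̥].
Occurrence 2 (position 3): between two vowels → [ʁ].
Occurrence 3 (position 5): between two vowels → [ʁ].
Occurrence 4 (position 9): no conditioning environment matches → elsewhere allophone [r].

[r̥], [ʁ], [ʁ], [r]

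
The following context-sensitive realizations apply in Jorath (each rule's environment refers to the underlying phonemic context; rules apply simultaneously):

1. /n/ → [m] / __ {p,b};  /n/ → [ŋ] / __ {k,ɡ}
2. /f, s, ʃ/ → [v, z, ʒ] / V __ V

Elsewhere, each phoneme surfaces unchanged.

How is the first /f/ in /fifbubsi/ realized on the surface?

/f/ (word-initial) fails the environment for rule 2, so it stays [f].

[f]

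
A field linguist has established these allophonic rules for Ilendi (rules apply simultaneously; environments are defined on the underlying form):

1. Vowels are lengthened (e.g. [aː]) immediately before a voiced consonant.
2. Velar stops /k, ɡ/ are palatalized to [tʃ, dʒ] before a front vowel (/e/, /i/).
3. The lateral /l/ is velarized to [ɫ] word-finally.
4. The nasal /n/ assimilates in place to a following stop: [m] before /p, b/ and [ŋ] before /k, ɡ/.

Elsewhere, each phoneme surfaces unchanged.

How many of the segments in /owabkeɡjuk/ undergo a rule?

Segments that undergo a rule: /o/ → [oː] (rule 1); /a/ → [aː] (rule 1); /k/ → [tʃ] (rule 2); /e/ → [eː] (rule 1).
All other segments surface unchanged.

4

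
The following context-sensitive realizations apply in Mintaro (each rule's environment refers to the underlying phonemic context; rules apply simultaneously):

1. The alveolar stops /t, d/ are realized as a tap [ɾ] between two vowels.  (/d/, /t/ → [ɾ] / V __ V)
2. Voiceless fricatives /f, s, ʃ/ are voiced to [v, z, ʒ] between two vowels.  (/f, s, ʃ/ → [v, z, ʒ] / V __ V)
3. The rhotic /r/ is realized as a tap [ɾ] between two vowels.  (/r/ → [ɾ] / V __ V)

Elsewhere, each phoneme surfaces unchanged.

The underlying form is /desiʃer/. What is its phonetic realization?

[deziʒer]

/d/ — word-initial; rule 1 does not apply here → [d].
/s/ — between /e/ and /i/, between two vowels — surfaces as [z] (rule 2).
/ʃ/ (between /i/ and /e/) occurs between two vowels → [ʒ] by rule 2.
/r/ (word-final) is in the target of rule 3 but the environment (between two vowels) is not met → [r].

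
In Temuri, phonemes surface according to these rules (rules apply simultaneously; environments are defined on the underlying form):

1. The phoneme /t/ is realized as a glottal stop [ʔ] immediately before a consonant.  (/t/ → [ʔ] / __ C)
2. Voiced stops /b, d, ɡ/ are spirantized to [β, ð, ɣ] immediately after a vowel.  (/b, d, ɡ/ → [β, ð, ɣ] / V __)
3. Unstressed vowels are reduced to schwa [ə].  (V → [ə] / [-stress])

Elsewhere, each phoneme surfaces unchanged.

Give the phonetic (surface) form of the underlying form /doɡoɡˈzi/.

[dəɣəɣˈzi]

/d/ (word-initial) fails the environment for rule 2, so it stays [d].
/o/ (between /d/ and /ɡ/) occurs in an unstressed syllable → [ə] by rule 3.
/ɡ/ — between /o/ and /o/, immediately after a vowel — surfaces as [ɣ] (rule 2).
/o/ meets the environment for rule 3 (in an unstressed syllable) → [ə].
/ɡ/ — between /o/ and /z/, immediately after a vowel — surfaces as [ɣ] (rule 2).
/z/ (between /ɡ/ and /i/) is unaffected → [z].
/i/ — word-final; rule 3 does not apply here → [i].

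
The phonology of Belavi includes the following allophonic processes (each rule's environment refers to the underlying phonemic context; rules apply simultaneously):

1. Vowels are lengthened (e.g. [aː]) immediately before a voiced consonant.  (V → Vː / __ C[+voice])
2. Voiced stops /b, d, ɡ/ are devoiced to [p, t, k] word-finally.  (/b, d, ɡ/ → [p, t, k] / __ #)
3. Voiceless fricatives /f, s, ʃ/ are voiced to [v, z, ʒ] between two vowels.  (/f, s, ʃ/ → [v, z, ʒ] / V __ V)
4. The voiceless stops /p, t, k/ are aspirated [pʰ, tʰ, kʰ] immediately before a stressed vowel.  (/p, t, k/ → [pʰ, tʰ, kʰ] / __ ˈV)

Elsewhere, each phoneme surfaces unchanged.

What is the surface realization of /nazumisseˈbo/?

/n/ (word-initial) is unaffected → [n].
/a/ — between /n/ and /z/, before a voiced consonant — surfaces as [aː] (rule 1).
/z/ — not in any rule's target class → [z].
/u/ — between /z/ and /m/, before a voiced consonant — surfaces as [uː] (rule 1).
/m/ stays [m].
/i/ (between /m/ and /s/) fails the environment for rule 1, so it stays [i].
/s/ (between /i/ and /s/): rule 3 targets it, but not between two vowels → unchanged [s].
/s/ (between /s/ and /e/) is in the target of rule 3 but the environment (between two vowels) is not met → [s].
/e/ — between /s/ and /b/, before a voiced consonant — surfaces as [eː] (rule 1).
/b/ (between /e/ and /o/) is in the target of rule 2 but the environment (word-finally) is not met → [b].
/o/ (word-final) fails the environment for rule 1, so it stays [o].

[naːzuːmisseːˈbo]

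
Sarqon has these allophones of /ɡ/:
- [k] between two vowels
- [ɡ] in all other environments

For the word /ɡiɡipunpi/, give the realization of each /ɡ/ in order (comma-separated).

[ɡ], [k]

Occurrence 1 (position 1): no conditioning environment matches → elsewhere allophone [ɡ].
Occurrence 2 (position 3): between two vowels → [k].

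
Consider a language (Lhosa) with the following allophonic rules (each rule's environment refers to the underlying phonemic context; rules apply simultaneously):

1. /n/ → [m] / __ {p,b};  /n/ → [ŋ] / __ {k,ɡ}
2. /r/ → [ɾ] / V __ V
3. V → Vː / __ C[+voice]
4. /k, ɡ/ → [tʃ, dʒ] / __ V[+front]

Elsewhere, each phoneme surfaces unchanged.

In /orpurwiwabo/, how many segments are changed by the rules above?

Segments that undergo a rule: /o/ → [oː] (rule 3); /u/ → [uː] (rule 3); /i/ → [iː] (rule 3); /a/ → [aː] (rule 3).
All other segments surface unchanged.

4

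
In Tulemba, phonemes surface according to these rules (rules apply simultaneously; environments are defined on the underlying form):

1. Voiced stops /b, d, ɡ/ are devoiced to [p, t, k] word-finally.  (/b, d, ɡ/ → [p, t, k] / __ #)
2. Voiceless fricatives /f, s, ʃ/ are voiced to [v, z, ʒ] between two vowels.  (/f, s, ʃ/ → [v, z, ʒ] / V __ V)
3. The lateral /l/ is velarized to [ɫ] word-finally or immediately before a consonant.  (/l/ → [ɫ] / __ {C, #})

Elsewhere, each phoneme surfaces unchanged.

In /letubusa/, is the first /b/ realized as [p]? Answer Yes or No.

/b/ (between /u/ and /u/): rule 1 targets it, but not word-finally → unchanged [b].
The actual realization is [b], not [p].

No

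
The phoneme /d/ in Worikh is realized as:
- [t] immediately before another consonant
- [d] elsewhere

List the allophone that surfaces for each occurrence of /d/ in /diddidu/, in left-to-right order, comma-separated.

Occurrence 1 (position 1): no conditioning environment matches → elsewhere allophone [d].
Occurrence 2 (position 3): immediately before another consonant → [t].
Occurrence 3 (position 4): no conditioning environment matches → elsewhere allophone [d].
Occurrence 4 (position 6): no conditioning environment matches → elsewhere allophone [d].

[d], [t], [d], [d]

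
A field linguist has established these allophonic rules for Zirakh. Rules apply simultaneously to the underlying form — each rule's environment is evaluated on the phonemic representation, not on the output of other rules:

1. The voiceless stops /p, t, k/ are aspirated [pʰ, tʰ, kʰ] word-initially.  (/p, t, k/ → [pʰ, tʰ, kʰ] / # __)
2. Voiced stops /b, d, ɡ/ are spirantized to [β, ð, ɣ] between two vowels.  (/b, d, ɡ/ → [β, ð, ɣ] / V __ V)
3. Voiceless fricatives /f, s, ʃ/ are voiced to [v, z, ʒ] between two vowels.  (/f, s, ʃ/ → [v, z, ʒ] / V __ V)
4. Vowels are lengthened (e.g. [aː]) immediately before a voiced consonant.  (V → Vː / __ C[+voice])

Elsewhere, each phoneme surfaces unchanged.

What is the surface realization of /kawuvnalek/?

[kʰaːwuːvnaːlek]

/k/ — word-initial, word-initially — surfaces as [kʰ] (rule 1).
/a/ — between /k/ and /w/, before a voiced consonant — surfaces as [aː] (rule 4).
/w/ (between /a/ and /u/): no rule targets it → [w].
/u/ meets the environment for rule 4 (before a voiced consonant) → [uː].
/v/ (between /u/ and /n/) is unaffected → [v].
/n/ — not in any rule's target class → [n].
/a/ meets the environment for rule 4 (before a voiced consonant) → [aː].
/l/ (between /a/ and /e/) is unaffected → [l].
/e/ — between /l/ and /k/; rule 4 does not apply here → [e].
/k/ (word-final) fails the environment for rule 1, so it stays [k].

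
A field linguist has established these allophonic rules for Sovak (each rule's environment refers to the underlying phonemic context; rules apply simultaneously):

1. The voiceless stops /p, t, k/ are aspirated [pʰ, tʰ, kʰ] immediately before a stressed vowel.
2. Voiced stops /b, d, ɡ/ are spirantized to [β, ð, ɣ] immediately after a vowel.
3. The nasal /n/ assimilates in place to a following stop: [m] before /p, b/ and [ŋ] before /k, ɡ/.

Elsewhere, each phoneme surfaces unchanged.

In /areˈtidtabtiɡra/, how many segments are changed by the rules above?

4

Segments that undergo a rule: /t/ → [tʰ] (rule 1); /d/ → [ð] (rule 2); /b/ → [β] (rule 2); /ɡ/ → [ɣ] (rule 2).
All other segments surface unchanged.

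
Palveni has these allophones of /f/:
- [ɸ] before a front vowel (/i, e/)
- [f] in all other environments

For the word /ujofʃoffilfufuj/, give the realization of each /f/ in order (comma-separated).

[f], [f], [ɸ], [f], [f]

Occurrence 1 (position 4): no conditioning environment matches → elsewhere allophone [f].
Occurrence 2 (position 7): no conditioning environment matches → elsewhere allophone [f].
Occurrence 3 (position 8): before a front vowel (/i, e/) → [ɸ].
Occurrence 4 (position 11): no conditioning environment matches → elsewhere allophone [f].
Occurrence 5 (position 13): no conditioning environment matches → elsewhere allophone [f].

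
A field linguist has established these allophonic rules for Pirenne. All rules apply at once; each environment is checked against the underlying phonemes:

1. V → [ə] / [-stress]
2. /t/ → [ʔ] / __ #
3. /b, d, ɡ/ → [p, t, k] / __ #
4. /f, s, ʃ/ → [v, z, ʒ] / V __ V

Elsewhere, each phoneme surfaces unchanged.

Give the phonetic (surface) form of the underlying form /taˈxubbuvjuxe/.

[təˈxubbəvjəxə]

/t/ (word-initial): rule 2 targets it, but not word-finally → unchanged [t].
/a/ (between /t/ and /x/): in an unstressed syllable, so rule 1 applies → [ə].
/x/ (between /a/ and /u/): no rule targets it → [x].
/u/ (between /x/ and /b/) is in the target of rule 1 but the environment (in an unstressed syllable) is not met → [u].
/b/ — between /u/ and /b/; rule 3 does not apply here → [b].
/b/ (between /b/ and /u/) fails the environment for rule 3, so it stays [b].
/u/ meets the environment for rule 1 (in an unstressed syllable) → [ə].
/v/ — not in any rule's target class → [v].
/j/ stays [j].
Rule 1 applies to /u/ (between /j/ and /x/: in an unstressed syllable) → [ə].
/x/ (between /u/ and /e/) is unaffected → [x].
/e/ meets the environment for rule 1 (in an unstressed syllable) → [ə].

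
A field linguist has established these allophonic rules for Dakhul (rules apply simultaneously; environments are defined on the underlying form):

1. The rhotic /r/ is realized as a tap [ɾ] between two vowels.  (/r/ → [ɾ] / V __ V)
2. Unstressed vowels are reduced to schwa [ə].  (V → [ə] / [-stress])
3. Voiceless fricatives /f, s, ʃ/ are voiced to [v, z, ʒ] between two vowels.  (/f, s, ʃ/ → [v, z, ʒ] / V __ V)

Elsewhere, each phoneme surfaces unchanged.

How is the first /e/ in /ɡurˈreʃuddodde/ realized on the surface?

[e]

/e/ (between /r/ and /ʃ/) fails the environment for rule 2, so it stays [e].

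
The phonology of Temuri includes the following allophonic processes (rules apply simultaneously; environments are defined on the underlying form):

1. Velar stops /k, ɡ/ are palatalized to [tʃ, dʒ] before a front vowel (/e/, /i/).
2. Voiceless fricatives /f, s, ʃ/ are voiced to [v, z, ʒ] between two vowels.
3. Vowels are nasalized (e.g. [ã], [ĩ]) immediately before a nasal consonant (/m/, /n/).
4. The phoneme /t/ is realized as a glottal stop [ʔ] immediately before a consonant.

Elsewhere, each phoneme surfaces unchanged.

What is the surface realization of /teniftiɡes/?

/t/ — word-initial; rule 4 does not apply here → [t].
/e/ meets the environment for rule 3 (before a nasal consonant) → [ẽ].
/i/ (between /n/ and /f/) is in the target of rule 3 but the environment (before a nasal consonant) is not met → [i].
/f/ (between /i/ and /t/) is in the target of rule 2 but the environment (between two vowels) is not met → [f].
/t/ — between /f/ and /i/; rule 4 does not apply here → [t].
/i/ (between /t/ and /ɡ/) fails the environment for rule 3, so it stays [i].
/ɡ/ (between /i/ and /e/): before a front vowel, so rule 1 applies → [dʒ].
/e/ — between /ɡ/ and /s/; rule 3 does not apply here → [e].
/s/ (word-final) fails the environment for rule 2, so it stays [s].

[tẽniftidʒes]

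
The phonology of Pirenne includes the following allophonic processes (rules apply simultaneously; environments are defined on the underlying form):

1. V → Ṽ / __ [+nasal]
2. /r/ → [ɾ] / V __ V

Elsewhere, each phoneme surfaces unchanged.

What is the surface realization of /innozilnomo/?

/i/ (word-initial) occurs before a nasal consonant → [ĩ] by rule 1.
/n/ stays [n].
/n/ stays [n].
/o/ — between /n/ and /z/; rule 1 does not apply here → [o].
/z/ stays [z].
/i/ — between /z/ and /l/; rule 1 does not apply here → [i].
/l/ stays [l].
/n/ stays [n].
/o/ — between /n/ and /m/, before a nasal consonant — surfaces as [õ] (rule 1).
/m/ stays [m].
/o/ (word-final) fails the environment for rule 1, so it stays [o].

[ĩnnozilnõmo]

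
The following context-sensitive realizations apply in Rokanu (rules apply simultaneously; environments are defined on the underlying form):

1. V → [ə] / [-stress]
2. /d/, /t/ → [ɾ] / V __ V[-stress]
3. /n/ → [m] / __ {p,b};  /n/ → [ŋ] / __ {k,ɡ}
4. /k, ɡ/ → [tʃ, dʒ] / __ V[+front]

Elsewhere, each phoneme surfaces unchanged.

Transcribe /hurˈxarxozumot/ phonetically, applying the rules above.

/u/ (between /h/ and /r/): in an unstressed syllable, so rule 1 applies → [ə].
/a/ — between /x/ and /r/; rule 1 does not apply here → [a].
/o/ (between /x/ and /z/): in an unstressed syllable, so rule 1 applies → [ə].
/u/ (between /z/ and /m/) occurs in an unstressed syllable → [ə] by rule 1.
/o/ (between /m/ and /t/) occurs in an unstressed syllable → [ə] by rule 1.
/t/ (word-final) is in the target of rule 2 but the environment (between a vowel and a following unstressed vowel) is not met → [t].

[hərˈxarxəzəmət]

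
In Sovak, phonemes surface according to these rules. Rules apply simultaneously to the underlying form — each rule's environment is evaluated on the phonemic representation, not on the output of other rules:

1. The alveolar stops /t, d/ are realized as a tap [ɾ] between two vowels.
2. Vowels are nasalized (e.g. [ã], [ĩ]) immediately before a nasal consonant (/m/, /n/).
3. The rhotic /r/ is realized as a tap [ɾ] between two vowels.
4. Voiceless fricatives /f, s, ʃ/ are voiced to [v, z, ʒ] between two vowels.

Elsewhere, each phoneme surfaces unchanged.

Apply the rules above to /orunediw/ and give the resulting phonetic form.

/o/ — word-initial; rule 2 does not apply here → [o].
/r/ — between /o/ and /u/, between two vowels — surfaces as [ɾ] (rule 3).
/u/ (between /r/ and /n/) occurs before a nasal consonant → [ũ] by rule 2.
/n/ (between /u/ and /e/): no rule targets it → [n].
/e/ (between /n/ and /d/): rule 2 targets it, but not before a nasal consonant → unchanged [e].
Rule 1 applies to /d/ (between /e/ and /i/: between two vowels) → [ɾ].
/i/ (between /d/ and /w/) fails the environment for rule 2, so it stays [i].
/w/ (word-final): no rule targets it → [w].

[oɾũneɾiw]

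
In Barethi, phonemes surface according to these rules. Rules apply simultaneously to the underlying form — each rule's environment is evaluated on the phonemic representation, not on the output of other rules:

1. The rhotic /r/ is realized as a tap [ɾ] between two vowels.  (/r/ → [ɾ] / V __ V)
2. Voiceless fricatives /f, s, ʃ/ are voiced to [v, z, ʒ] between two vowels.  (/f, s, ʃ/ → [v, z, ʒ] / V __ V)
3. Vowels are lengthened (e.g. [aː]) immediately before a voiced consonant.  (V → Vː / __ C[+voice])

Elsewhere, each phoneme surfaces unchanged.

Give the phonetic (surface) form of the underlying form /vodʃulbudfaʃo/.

[voːdʃuːlbuːdfaʒo]

/o/ — between /v/ and /d/, before a voiced consonant — surfaces as [oː] (rule 3).
/ʃ/ (between /d/ and /u/): rule 2 targets it, but not between two vowels → unchanged [ʃ].
Rule 3 applies to /u/ (between /ʃ/ and /l/: before a voiced consonant) → [uː].
/u/ meets the environment for rule 3 (before a voiced consonant) → [uː].
/f/ (between /d/ and /a/) fails the environment for rule 2, so it stays [f].
/a/ (between /f/ and /ʃ/): rule 3 targets it, but not before a voiced consonant → unchanged [a].
/ʃ/ (between /a/ and /o/) occurs between two vowels → [ʒ] by rule 2.
/o/ — word-final; rule 3 does not apply here → [o].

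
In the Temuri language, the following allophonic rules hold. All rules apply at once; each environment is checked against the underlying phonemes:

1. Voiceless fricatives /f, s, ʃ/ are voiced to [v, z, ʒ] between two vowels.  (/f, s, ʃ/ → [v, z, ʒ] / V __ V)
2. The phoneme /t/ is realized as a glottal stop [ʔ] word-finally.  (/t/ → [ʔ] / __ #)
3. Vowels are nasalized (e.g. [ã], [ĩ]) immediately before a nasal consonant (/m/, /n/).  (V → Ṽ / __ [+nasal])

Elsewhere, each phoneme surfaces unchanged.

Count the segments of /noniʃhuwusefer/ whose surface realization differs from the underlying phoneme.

Segments that undergo a rule: /o/ → [õ] (rule 3); /s/ → [z] (rule 1); /f/ → [v] (rule 1).
All other segments surface unchanged.

3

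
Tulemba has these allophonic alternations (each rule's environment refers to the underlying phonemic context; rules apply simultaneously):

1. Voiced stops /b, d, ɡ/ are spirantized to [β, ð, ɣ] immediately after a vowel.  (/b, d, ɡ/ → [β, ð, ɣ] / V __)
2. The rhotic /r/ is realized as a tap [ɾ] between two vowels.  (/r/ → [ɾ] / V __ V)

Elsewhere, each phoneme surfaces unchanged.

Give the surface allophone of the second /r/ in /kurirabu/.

/r/ meets the environment for rule 2 (between two vowels) → [ɾ].

[ɾ]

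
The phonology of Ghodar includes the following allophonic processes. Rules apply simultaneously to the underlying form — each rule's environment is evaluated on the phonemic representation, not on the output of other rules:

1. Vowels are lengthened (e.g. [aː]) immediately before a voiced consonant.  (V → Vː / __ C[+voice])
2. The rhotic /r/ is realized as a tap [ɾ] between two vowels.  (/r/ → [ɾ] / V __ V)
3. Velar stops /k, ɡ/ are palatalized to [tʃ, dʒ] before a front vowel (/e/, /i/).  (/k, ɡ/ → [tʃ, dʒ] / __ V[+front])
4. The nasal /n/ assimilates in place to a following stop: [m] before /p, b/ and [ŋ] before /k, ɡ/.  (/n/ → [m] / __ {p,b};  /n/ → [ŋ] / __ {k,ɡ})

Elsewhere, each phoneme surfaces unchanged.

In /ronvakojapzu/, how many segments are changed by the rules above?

2

Segments that undergo a rule: /o/ → [oː] (rule 1); /o/ → [oː] (rule 1).
All other segments surface unchanged.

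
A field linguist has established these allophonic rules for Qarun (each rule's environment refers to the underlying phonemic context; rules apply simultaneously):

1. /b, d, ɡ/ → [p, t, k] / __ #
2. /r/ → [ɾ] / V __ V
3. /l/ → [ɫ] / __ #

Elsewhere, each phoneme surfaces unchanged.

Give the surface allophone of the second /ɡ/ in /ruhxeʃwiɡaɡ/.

[k]

/ɡ/ — word-final, word-finally — surfaces as [k] (rule 1).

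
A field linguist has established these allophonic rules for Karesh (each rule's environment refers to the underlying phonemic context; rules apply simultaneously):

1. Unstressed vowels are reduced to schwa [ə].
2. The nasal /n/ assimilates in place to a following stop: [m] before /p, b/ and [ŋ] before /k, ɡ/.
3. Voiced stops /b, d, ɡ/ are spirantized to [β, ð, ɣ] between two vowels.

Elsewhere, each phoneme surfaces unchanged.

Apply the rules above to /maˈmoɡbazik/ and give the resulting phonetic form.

[məˈmoɡbəzək]

/m/ — not in any rule's target class → [m].
/a/ — between /m/ and /m/, in an unstressed syllable — surfaces as [ə] (rule 1).
/m/ stays [m].
/o/ — between /m/ and /ɡ/; rule 1 does not apply here → [o].
/ɡ/ (between /o/ and /b/) is in the target of rule 3 but the environment (between two vowels) is not met → [ɡ].
/b/ (between /ɡ/ and /a/) is in the target of rule 3 but the environment (between two vowels) is not met → [b].
/a/ — between /b/ and /z/, in an unstressed syllable — surfaces as [ə] (rule 1).
/z/ — not in any rule's target class → [z].
Rule 1 applies to /i/ (between /z/ and /k/: in an unstressed syllable) → [ə].
/k/ stays [k].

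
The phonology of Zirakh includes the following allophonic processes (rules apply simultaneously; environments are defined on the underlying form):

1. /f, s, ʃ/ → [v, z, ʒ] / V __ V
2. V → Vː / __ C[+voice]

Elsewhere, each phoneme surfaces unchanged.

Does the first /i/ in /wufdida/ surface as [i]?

Rule 2 applies to /i/ (between /d/ and /d/: before a voiced consonant) → [iː].
The actual realization is [iː], not [i].

No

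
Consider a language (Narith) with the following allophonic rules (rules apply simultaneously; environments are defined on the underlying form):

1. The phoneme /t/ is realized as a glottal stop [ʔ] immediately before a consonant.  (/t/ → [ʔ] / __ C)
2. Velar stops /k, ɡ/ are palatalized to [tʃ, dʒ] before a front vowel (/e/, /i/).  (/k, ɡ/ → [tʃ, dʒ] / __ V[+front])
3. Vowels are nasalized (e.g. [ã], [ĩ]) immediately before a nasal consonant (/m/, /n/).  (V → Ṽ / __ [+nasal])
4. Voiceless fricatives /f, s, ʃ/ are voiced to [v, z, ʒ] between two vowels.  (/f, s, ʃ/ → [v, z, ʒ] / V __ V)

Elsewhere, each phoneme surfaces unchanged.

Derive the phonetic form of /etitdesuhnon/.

[etiʔdezuhnõn]

/e/ (word-initial): rule 3 targets it, but not before a nasal consonant → unchanged [e].
/t/ (between /e/ and /i/) is in the target of rule 1 but the environment (immediately before a consonant) is not met → [t].
/i/ — between /t/ and /t/; rule 3 does not apply here → [i].
/t/ — between /i/ and /d/, immediately before a consonant — surfaces as [ʔ] (rule 1).
/d/ (between /t/ and /e/) is unaffected → [d].
/e/ (between /d/ and /s/) fails the environment for rule 3, so it stays [e].
/s/ (between /e/ and /u/) occurs between two vowels → [z] by rule 4.
/u/ (between /s/ and /h/) fails the environment for rule 3, so it stays [u].
/h/ stays [h].
/n/ — not in any rule's target class → [n].
/o/ (between /n/ and /n/) occurs before a nasal consonant → [õ] by rule 3.
/n/ (word-final) is unaffected → [n].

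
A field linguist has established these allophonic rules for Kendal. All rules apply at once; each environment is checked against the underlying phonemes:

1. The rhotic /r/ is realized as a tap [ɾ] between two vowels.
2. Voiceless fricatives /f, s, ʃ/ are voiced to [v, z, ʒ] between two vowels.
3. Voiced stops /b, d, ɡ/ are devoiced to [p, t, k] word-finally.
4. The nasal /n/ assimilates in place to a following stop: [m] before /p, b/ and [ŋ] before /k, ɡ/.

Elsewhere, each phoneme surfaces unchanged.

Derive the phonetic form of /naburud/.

[nabuɾut]

/n/ — word-initial; rule 4 does not apply here → [n].
/a/ — not in any rule's target class → [a].
/b/ (between /a/ and /u/) is in the target of rule 3 but the environment (word-finally) is not met → [b].
/u/ (between /b/ and /r/): no rule targets it → [u].
/r/ (between /u/ and /u/): between two vowels, so rule 1 applies → [ɾ].
/u/ — not in any rule's target class → [u].
/d/ meets the environment for rule 3 (word-finally) → [t].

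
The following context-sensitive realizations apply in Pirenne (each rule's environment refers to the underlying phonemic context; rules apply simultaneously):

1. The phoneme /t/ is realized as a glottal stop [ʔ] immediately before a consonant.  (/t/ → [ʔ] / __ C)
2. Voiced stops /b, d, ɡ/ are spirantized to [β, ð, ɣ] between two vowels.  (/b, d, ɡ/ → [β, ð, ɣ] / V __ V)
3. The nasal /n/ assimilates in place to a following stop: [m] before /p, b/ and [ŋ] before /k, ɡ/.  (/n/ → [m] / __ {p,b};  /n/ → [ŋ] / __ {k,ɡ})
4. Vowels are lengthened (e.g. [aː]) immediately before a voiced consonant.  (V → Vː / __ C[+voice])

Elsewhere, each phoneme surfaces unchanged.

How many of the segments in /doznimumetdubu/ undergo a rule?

Segments that undergo a rule: /o/ → [oː] (rule 4); /i/ → [iː] (rule 4); /u/ → [uː] (rule 4); /t/ → [ʔ] (rule 1); /u/ → [uː] (rule 4); /b/ → [β] (rule 2).
All other segments surface unchanged.

6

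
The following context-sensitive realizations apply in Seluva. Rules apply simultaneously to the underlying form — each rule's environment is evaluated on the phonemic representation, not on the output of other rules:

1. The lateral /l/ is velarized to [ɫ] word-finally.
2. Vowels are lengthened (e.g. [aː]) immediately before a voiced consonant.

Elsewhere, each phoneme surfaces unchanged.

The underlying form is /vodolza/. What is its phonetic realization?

/v/ — not in any rule's target class → [v].
Rule 2 applies to /o/ (between /v/ and /d/: before a voiced consonant) → [oː].
/d/ (between /o/ and /o/) is unaffected → [d].
/o/ — between /d/ and /l/, before a voiced consonant — surfaces as [oː] (rule 2).
/l/ (between /o/ and /z/) fails the environment for rule 1, so it stays [l].
/z/ (between /l/ and /a/): no rule targets it → [z].
/a/ (word-final) is in the target of rule 2 but the environment (before a voiced consonant) is not met → [a].

[voːdoːlza]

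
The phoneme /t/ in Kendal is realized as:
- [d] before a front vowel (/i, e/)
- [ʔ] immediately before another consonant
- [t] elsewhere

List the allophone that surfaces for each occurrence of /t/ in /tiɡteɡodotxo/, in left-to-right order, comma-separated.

[d], [d], [ʔ]

Occurrence 1 (position 1): before a front vowel (/i, e/) → [d].
Occurrence 2 (position 4): before a front vowel (/i, e/) → [d].
Occurrence 3 (position 10): immediately before another consonant → [ʔ].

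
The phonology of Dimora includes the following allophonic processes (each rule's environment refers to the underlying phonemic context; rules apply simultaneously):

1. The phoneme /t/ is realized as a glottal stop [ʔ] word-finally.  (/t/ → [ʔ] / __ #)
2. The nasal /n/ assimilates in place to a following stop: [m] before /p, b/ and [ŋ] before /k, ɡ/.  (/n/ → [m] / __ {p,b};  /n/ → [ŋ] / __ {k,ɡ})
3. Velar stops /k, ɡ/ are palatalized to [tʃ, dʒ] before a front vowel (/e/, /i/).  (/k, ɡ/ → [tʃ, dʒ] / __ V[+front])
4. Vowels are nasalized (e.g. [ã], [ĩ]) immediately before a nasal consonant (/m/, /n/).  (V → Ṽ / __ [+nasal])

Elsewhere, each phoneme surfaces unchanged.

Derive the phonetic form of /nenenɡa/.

[nẽnẽŋɡa]

/n/ (word-initial): rule 2 targets it, but not before a labial or velar stop → unchanged [n].
/e/ meets the environment for rule 4 (before a nasal consonant) → [ẽ].
/n/ (between /e/ and /e/): rule 2 targets it, but not before a labial or velar stop → unchanged [n].
/e/ (between /n/ and /n/): before a nasal consonant, so rule 4 applies → [ẽ].
/n/ — between /e/ and /ɡ/, before a labial or velar stop — surfaces as [ŋ] (rule 2).
/ɡ/ (between /n/ and /a/): rule 3 targets it, but not before a front vowel → unchanged [ɡ].
/a/ — word-final; rule 4 does not apply here → [a].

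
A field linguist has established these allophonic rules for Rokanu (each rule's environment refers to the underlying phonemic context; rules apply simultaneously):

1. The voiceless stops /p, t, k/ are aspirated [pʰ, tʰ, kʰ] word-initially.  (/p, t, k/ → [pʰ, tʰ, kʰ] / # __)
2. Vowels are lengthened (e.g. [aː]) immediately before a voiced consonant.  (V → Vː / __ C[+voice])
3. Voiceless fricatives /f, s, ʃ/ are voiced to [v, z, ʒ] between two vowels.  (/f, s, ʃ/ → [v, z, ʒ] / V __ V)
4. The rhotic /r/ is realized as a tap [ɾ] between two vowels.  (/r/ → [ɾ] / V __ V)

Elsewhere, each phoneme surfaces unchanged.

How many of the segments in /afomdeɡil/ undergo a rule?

4

Segments that undergo a rule: /f/ → [v] (rule 3); /o/ → [oː] (rule 2); /e/ → [eː] (rule 2); /i/ → [iː] (rule 2).
All other segments surface unchanged.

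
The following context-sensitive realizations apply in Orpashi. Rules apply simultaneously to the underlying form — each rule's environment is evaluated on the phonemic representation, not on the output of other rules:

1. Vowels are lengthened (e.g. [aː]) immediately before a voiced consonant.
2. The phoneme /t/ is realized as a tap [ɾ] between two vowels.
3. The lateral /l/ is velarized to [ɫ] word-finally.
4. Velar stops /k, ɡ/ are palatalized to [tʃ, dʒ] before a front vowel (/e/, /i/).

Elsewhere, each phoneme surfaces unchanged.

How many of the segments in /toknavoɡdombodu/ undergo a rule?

Segments that undergo a rule: /a/ → [aː] (rule 1); /o/ → [oː] (rule 1); /o/ → [oː] (rule 1); /o/ → [oː] (rule 1).
All other segments surface unchanged.

4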